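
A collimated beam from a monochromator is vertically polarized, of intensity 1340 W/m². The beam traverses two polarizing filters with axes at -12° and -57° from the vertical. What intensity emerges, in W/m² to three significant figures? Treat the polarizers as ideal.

I ≈ 641 W/m²

By Malus's law, I₁ = 1340 W/m² · cos²(12°) = 1282 W/m².
I₂ = I₁ · cos²(45°) = 1282 · 0.5 = 641 W/m².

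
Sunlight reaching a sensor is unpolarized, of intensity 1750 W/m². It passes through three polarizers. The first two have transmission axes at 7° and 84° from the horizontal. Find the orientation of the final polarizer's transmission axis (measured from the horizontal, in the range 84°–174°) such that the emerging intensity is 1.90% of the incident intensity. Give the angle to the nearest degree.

θ ≈ 114°

Unpolarized light through the first polarizer → I₁ = ½ I₀, now polarized at 7°.
I₂ = I₁ cos²(84° − 7°) = 0.5 I₀ · cos²(77°) = 0.0253 I₀.
Need I₃/I₀ = 0.019, so cos²(θ − 84°) = 0.019 / 0.0253 = 0.7509.
θ − 84° = arccos(√0.7509) = 29.9°, giving θ ≈ 84 + 29.9 = 113.9°.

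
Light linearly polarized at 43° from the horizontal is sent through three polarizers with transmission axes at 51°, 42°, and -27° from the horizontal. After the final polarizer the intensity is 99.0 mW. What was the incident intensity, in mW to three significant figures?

I₁ = I₀ cos²(51° − 43°) = I₀ cos²(8°) = 0.9806 I₀.
I₂ = I₁ cos²(42° − 51°) = 0.9806 I₀ · cos²(9°) = 0.9566 I₀.
I₃ = I₂ cos²(-27° − 42°) = 0.9566 I₀ · cos²(69°) = 0.1229 I₀.
So 99.0 mW = 0.1229 I₀, giving I₀ = 99.0/0.1229 = 805.8 mW.

I₀ ≈ 806 mW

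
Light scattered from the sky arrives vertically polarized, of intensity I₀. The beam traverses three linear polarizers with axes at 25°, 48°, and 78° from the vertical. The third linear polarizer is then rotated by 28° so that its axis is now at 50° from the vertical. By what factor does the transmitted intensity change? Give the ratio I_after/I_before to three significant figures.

Before rotation:
I₁ = I₀ cos²(25° − 0°) = I₀ cos²(25°) = 0.8214 I₀.
I₂ = I₁ cos²(48° − 25°) = 0.8214 I₀ · cos²(23°) = 0.696 I₀.
I₃ = I₂ cos²(78° − 48°) = 0.696 I₀ · cos²(30°) = 0.522 I₀.
After rotation:
I₁ = I₀ cos²(25° − 0°) = I₀ cos²(25°) = 0.8214 I₀.
I₂ = I₁ cos²(48° − 25°) = 0.8214 I₀ · cos²(23°) = 0.696 I₀.
I₃ = I₂ cos²(50° − 48°) = 0.696 I₀ · cos²(2°) = 0.6951 I₀.
Ratio = 0.6951 / 0.522 = 1.332.

I_new/I_old ≈ 1.33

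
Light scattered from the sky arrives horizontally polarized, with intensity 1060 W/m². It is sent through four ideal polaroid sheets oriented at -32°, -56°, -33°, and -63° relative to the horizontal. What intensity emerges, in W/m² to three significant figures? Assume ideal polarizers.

I ≈ 404 W/m²

I₁ = 1060 W/m² · cos²(32°) = 762.3 W/m².
I₂ = I₁ · cos²(24°) = 762.3 · 0.8346 = 636.2 W/m².
I₃ = I₂ · cos²(23°) = 636.2 · 0.8473 = 539.1 W/m².
I₄ = I₃ · cos²(30°) = 539.1 · 0.75 = 404.3 W/m².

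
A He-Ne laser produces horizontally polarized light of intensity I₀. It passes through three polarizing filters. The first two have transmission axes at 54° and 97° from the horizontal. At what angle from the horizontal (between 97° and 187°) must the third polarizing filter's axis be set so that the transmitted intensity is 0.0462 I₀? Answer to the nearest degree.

I₁ = I₀ cos²(54° − 0°) = I₀ cos²(54°) = 0.3455 I₀.
I₂ = I₁ cos²(97° − 54°) = 0.3455 I₀ · cos²(43°) = 0.1848 I₀.
Need I₃/I₀ = 0.0462, so cos²(θ − 97°) = 0.0462 / 0.1848 = 0.25.
θ − 97° = arccos(√0.25) = 60.0°, giving θ ≈ 97 + 60.0 = 157.0°.

θ ≈ 157°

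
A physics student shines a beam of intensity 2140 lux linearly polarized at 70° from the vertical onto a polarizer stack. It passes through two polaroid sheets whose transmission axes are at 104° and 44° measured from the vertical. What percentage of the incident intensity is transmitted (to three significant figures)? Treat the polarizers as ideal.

≈ 17.2%

I₁ = 2140 lux · cos²(34°) = 1471 lux.
I₂ = I₁ · cos²(60°) = 1471 · 0.25 = 367.7 lux.
That is 17.18% of the incident intensity.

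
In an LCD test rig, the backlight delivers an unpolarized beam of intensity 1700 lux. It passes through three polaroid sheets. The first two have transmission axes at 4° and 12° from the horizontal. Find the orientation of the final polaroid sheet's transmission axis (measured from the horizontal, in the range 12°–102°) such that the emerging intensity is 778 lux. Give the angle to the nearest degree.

θ ≈ 27°

Unpolarized light through the first polarizer → I₁ = ½ I₀, now polarized at 4°.
I₂ = I₁ cos²(12° − 4°) = 0.5 I₀ · cos²(8°) = 0.4903 I₀.
Target fraction: 778 / 1700 lux = 0.4576 of I₀.
Need I₃/I₀ = 0.4576, so cos²(θ − 12°) = 0.4576 / 0.4903 = 0.9334.
θ − 12° = arccos(√0.9334) = 15.0°, giving θ ≈ 12 + 15.0 = 27.0°.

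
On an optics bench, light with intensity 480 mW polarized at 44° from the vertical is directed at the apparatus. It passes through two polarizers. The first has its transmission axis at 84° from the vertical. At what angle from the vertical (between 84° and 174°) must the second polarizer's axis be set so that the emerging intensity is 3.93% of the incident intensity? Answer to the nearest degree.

θ ≈ 159°

I₁ = I₀ cos²(84° − 44°) = I₀ cos²(40°) = 0.5868 I₀.
Need I₂/I₀ = 0.0393, so cos²(θ − 84°) = 0.0393 / 0.5868 = 0.06697.
θ − 84° = arccos(√0.06697) = 75.0°, giving θ ≈ 84 + 75.0 = 159.0°.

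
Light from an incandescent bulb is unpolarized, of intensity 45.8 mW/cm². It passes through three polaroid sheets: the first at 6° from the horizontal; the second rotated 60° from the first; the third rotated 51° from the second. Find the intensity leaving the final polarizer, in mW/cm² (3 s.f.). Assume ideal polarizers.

I ≈ 2.27 mW/cm²

Unpolarized light through the first polarizer → I₁ = 45.8 mW/cm²/2 = 22.9 mW/cm², polarized at 6°.
I₂ = I₁ · cos²(60°) = 22.9 · 0.25 = 5.725 mW/cm².
I₃ = I₂ · cos²(51°) = 5.725 · 0.396 = 2.267 mW/cm².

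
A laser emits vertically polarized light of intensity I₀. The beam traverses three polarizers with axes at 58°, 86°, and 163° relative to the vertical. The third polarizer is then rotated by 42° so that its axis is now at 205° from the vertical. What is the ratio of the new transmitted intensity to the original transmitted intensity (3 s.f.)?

I_new/I_old ≈ 4.64

Before rotation:
I₁ = I₀ cos²(58° − 0°) = I₀ cos²(58°) = 0.2808 I₀.
I₂ = I₁ cos²(86° − 58°) = 0.2808 I₀ · cos²(28°) = 0.2189 I₀.
I₃ = I₂ cos²(163° − 86°) = 0.2189 I₀ · cos²(77°) = 0.01108 I₀.
After rotation:
I₁ = I₀ cos²(58° − 0°) = I₀ cos²(58°) = 0.2808 I₀.
I₂ = I₁ cos²(86° − 58°) = 0.2808 I₀ · cos²(28°) = 0.2189 I₀.
Angle between axes 2 and 3: 61°. I₃ = 0.2189 I₀ · cos²(61°) = 0.05146 I₀.
Ratio = 0.05146 / 0.01108 = 4.645.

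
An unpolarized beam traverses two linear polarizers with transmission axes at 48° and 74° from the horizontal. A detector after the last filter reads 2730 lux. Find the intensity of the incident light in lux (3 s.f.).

I₀ ≈ 6760 lux

Unpolarized light through the first polarizer → I₁ = ½ I₀, now polarized at 48°.
I₂ = I₁ cos²(74° − 48°) = 0.5 I₀ · cos²(26°) = 0.4039 I₀.
So 2730 lux = 0.4039 I₀, giving I₀ = 2730/0.4039 = 6759 lux.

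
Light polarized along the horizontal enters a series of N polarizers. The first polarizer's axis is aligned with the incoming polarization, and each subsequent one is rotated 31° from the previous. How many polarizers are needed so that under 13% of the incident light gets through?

N = 8

First polarizer is aligned with the polarization: full transmission.
Each further stage multiplies by cos²(31°) = 0.7347.
After N polarizers: T = 0.7347^(N−1). Require T < 0.13 ⇒ N−1 > ln(0.13)/ln(0.7347) = 6.62, so N−1 ≥ 7 and N = 8.
Check: N=8 gives T = 0.1156 < 0.13; N=7 gives T = 0.1573.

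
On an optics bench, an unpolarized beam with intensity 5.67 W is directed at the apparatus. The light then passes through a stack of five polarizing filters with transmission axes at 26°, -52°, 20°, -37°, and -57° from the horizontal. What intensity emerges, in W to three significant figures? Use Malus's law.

Unpolarized light through the first polarizer → I₁ = 5.67 W/2 = 2.835 W, polarized at 26°.
I₂ = I₁ · cos²(78°) = 2.835 · 0.04323 = 0.1225 W.
I₃ = I₂ · cos²(72°) = 0.1225 · 0.09549 = 0.0117 W.
I₄ = I₃ · cos²(57°) = 0.0117 · 0.2966 = 0.003471 W.
I₅ = I₄ · cos²(20°) = 0.003471 · 0.883 = 0.003065 W.

I ≈ 0.00307 W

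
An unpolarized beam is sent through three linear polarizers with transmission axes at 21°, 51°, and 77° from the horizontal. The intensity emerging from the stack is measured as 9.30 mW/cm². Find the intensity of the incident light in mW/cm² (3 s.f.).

I₀ ≈ 30.7 mW/cm²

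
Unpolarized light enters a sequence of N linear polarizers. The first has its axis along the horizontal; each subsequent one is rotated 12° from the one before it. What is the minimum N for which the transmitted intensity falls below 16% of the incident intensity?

First polarizer halves the unpolarized light: factor 1/2.
Each further stage multiplies by cos²(12°) = 0.9568.
After N polarizers: T = 0.5·0.9568^(N−1). Require T < 0.16 ⇒ N−1 > ln(0.16/0.5)/ln(0.9568) = 25.79, so N−1 ≥ 26 and N = 27.
Check: N=27 gives T = 0.1585 < 0.16; N=26 gives T = 0.1656.

N = 27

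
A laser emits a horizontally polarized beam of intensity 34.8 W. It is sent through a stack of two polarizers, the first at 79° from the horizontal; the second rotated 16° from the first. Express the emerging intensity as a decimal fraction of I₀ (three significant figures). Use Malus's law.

I/I₀ ≈ 0.0336

By Malus's law, I₁ = 34.8 W · cos²(79°) = 1.267 W.
I₂ = I₁ · cos²(16°) = 1.267 · 0.924 = 1.171 W.
Transmitted fraction = 0.03364.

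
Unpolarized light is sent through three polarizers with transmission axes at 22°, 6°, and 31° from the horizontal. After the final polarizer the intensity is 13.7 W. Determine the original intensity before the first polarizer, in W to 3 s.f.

Unpolarized light through the first polarizer → I₁ = ½ I₀, now polarized at 22°.
I₂ = I₁ cos²(6° − 22°) = 0.5 I₀ · cos²(16°) = 0.462 I₀.
I₃ = I₂ cos²(31° − 6°) = 0.462 I₀ · cos²(25°) = 0.3795 I₀.
So 13.7 W = 0.3795 I₀, giving I₀ = 13.7/0.3795 = 36.1 W.

I₀ ≈ 36.1 W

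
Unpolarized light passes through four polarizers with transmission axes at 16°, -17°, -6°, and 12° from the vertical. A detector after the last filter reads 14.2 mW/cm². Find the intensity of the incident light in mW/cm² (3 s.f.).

Unpolarized light through the first polarizer → I₁ = ½ I₀, now polarized at 16°.
I₂ = I₁ cos²(-17° − 16°) = 0.5 I₀ · cos²(33°) = 0.3517 I₀.
I₃ = I₂ cos²(-6° + 17°) = 0.3517 I₀ · cos²(11°) = 0.3389 I₀.
I₄ = I₃ cos²(12° + 6°) = 0.3389 I₀ · cos²(18°) = 0.3065 I₀.
So 14.2 mW/cm² = 0.3065 I₀, giving I₀ = 14.2/0.3065 = 46.33 mW/cm².

I₀ ≈ 46.3 mW/cm²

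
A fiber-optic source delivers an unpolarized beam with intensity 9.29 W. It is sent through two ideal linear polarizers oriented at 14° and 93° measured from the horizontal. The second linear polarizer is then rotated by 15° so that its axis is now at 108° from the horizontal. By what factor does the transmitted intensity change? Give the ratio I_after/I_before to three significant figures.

Before rotation:
Unpolarized light through the first polarizer → I₁ = ½ I₀, now polarized at 14°.
I₂ = I₁ cos²(93° − 14°) = 0.5 I₀ · cos²(79°) = 0.0182 I₀.
After rotation:
Unpolarized light through the first polarizer → I₁ = ½ I₀, now polarized at 14°.
Angle between axes 1 and 2: 86°. I₂ = 0.5 I₀ · cos²(86°) = 0.002433 I₀.
Ratio = 0.002433 / 0.0182 = 0.1337.

I_new/I_old ≈ 0.134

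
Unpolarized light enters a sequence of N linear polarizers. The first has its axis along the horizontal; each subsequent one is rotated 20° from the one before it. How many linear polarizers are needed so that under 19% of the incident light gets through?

First polarizer halves the unpolarized light: factor 1/2.
Each further stage multiplies by cos²(20°) = 0.883.
After N polarizers: T = 0.5·0.883^(N−1). Require T < 0.19 ⇒ N−1 > ln(0.19/0.5)/ln(0.883) = 7.78, so N−1 ≥ 8 and N = 9.
Check: N=9 gives T = 0.1848 < 0.19; N=8 gives T = 0.2093.

N = 9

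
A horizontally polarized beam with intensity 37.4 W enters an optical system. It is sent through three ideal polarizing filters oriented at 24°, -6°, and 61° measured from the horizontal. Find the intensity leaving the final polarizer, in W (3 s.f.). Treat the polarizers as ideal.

I ≈ 3.57 W

I₁ = 37.4 W · cos²(24°) = 31.21 W.
I₂ = I₁ · cos²(30°) = 31.21 · 0.75 = 23.41 W.
I₃ = I₂ · cos²(67°) = 23.41 · 0.1527 = 3.574 W.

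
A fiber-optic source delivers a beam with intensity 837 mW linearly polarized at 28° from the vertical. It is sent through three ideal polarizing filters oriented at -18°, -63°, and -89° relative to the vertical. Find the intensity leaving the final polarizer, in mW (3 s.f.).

I ≈ 163 mW

I₁ = 837 mW · cos²(46°) = 403.9 mW.
I₂ = I₁ · cos²(45°) = 403.9 · 0.5 = 201.9 mW.
I₃ = I₂ · cos²(26°) = 201.9 · 0.8078 = 163.1 mW.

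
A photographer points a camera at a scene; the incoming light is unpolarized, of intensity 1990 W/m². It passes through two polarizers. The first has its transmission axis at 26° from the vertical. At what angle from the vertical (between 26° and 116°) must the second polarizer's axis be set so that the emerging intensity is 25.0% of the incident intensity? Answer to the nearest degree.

Unpolarized light through the first polarizer → I₁ = ½ I₀, now polarized at 26°.
Need I₂/I₀ = 0.25, so cos²(θ − 26°) = 0.25 / 0.5 = 0.5.
θ − 26° = arccos(√0.5) = 45.0°, giving θ ≈ 26 + 45.0 = 71.0°.

θ ≈ 71°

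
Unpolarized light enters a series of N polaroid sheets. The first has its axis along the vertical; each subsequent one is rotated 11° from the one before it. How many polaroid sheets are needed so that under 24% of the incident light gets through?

N = 21

First polarizer halves the unpolarized light: factor 1/2.
Each further stage multiplies by cos²(11°) = 0.9636.
After N polarizers: T = 0.5·0.9636^(N−1). Require T < 0.24 ⇒ N−1 > ln(0.24/0.5)/ln(0.9636) = 19.79, so N−1 ≥ 20 and N = 21.
Check: N=21 gives T = 0.2381 < 0.24; N=20 gives T = 0.2471.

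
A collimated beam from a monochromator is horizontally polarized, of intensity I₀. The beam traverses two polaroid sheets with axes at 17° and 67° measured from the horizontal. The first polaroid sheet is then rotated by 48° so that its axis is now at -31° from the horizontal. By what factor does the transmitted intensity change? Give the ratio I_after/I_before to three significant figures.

Before rotation:
I₁ = I₀ cos²(17° − 0°) = I₀ cos²(17°) = 0.9145 I₀.
I₂ = I₁ cos²(67° − 17°) = 0.9145 I₀ · cos²(50°) = 0.3779 I₀.
After rotation:
I₁ = I₀ cos²(-31° − 0°) = I₀ cos²(31°) = 0.7347 I₀.
Angle between axes 1 and 2: 82°. I₂ = 0.7347 I₀ · cos²(82°) = 0.01423 I₀.
Ratio = 0.01423 / 0.3779 = 0.03766.

I_new/I_old ≈ 0.0377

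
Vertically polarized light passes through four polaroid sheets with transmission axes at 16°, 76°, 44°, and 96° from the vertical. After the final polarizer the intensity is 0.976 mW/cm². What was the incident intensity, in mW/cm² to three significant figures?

By Malus's law, I₁ = I₀ cos²(16° − 0°) = I₀ cos²(16°) = 0.924 I₀.
I₂ = I₁ cos²(76° − 16°) = 0.924 I₀ · cos²(60°) = 0.231 I₀.
I₃ = I₂ cos²(44° − 76°) = 0.231 I₀ · cos²(32°) = 0.1661 I₀.
I₄ = I₃ cos²(96° − 44°) = 0.1661 I₀ · cos²(52°) = 0.06297 I₀.
So 0.976 mW/cm² = 0.06297 I₀, giving I₀ = 0.976/0.06297 = 15.5 mW/cm².

I₀ ≈ 15.5 mW/cm²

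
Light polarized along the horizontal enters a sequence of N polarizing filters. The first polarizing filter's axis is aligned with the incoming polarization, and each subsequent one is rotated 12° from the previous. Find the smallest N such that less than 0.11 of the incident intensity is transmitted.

First polarizer is aligned with the polarization: full transmission.
Each further stage multiplies by cos²(12°) = 0.9568.
After N polarizers: T = 0.9568^(N−1). Require T < 0.11 ⇒ N−1 > ln(0.11)/ln(0.9568) = 49.95, so N−1 ≥ 50 and N = 51.
Check: N=51 gives T = 0.1098 < 0.11; N=50 gives T = 0.1147.

N = 51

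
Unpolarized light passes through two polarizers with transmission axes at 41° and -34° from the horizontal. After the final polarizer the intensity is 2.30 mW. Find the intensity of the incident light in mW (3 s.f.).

Unpolarized light through the first polarizer → I₁ = ½ I₀, now polarized at 41°.
I₂ = I₁ cos²(-34° − 41°) = 0.5 I₀ · cos²(75°) = 0.03349 I₀.
So 2.30 mW = 0.03349 I₀, giving I₀ = 2.30/0.03349 = 68.67 mW.

I₀ ≈ 68.7 mW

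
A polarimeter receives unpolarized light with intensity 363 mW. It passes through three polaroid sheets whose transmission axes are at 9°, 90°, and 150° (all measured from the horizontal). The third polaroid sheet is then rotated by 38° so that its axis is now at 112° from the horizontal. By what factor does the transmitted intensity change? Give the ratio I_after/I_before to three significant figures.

I_new/I_old ≈ 3.44

Before rotation:
Unpolarized light through the first polarizer → I₁ = ½ I₀, now polarized at 9°.
I₂ = I₁ cos²(90° − 9°) = 0.5 I₀ · cos²(81°) = 0.01224 I₀.
I₃ = I₂ cos²(150° − 90°) = 0.01224 I₀ · cos²(60°) = 0.003059 I₀.
After rotation:
Unpolarized light through the first polarizer → I₁ = ½ I₀, now polarized at 9°.
I₂ = I₁ cos²(90° − 9°) = 0.5 I₀ · cos²(81°) = 0.01224 I₀.
I₃ = I₂ cos²(112° − 90°) = 0.01224 I₀ · cos²(22°) = 0.01052 I₀.
Ratio = 0.01052 / 0.003059 = 3.439.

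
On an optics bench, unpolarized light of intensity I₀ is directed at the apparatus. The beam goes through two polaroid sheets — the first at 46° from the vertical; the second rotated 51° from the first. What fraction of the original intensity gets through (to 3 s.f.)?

Unpolarized light through the first polarizer → I₁ = ½ I₀, now polarized at 46°.
I₂ = I₁ cos²(51°) = 0.5 · 0.396 I₀ = 0.198 I₀.
Transmitted fraction = 0.198.

≈ 0.198 I₀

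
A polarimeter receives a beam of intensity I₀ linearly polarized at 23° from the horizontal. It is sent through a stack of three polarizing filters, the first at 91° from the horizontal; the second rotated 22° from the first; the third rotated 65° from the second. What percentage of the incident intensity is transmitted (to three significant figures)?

≈ 2.15%

I₁ = I₀ cos²(91° − 23°) = I₀ cos²(68°) = 0.1403 I₀.
I₂ = I₁ cos²(22°) = 0.1403 · 0.8597 I₀ = 0.1206 I₀.
I₃ = I₂ cos²(65°) = 0.1206 · 0.1786 I₀ = 0.02155 I₀.
That is 2.155% of the incident intensity.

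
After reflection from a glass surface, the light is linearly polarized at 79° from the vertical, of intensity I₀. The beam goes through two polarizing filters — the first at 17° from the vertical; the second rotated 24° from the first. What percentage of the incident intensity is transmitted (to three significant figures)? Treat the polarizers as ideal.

I₁ = I₀ cos²(17° − 79°) = I₀ cos²(62°) = 0.2204 I₀.
I₂ = I₁ cos²(24°) = 0.2204 · 0.8346 I₀ = 0.1839 I₀.
That is 18.39% of the incident intensity.

≈ 18.4%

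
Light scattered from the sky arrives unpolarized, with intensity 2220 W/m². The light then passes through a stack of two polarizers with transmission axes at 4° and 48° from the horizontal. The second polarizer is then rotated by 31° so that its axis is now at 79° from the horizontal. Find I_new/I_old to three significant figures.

I_new/I_old ≈ 0.129

Before rotation:
Unpolarized light through the first polarizer → I₁ = ½ I₀, now polarized at 4°.
I₂ = I₁ cos²(48° − 4°) = 0.5 I₀ · cos²(44°) = 0.2587 I₀.
After rotation:
Unpolarized light through the first polarizer → I₁ = ½ I₀, now polarized at 4°.
I₂ = I₁ cos²(79° − 4°) = 0.5 I₀ · cos²(75°) = 0.03349 I₀.
Ratio = 0.03349 / 0.2587 = 0.1295.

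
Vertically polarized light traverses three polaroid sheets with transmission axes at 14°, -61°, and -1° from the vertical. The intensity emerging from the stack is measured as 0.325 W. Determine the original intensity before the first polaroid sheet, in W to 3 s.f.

I₁ = I₀ cos²(14° − 0°) = I₀ cos²(14°) = 0.9415 I₀.
I₂ = I₁ cos²(-61° − 14°) = 0.9415 I₀ · cos²(75°) = 0.06307 I₀.
I₃ = I₂ cos²(-1° + 61°) = 0.06307 I₀ · cos²(60°) = 0.01577 I₀.
So 0.325 W = 0.01577 I₀, giving I₀ = 0.325/0.01577 = 20.61 W.

I₀ ≈ 20.6 W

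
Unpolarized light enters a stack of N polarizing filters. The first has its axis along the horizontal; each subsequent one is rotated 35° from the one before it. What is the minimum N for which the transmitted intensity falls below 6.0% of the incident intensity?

First polarizer halves the unpolarized light: factor 1/2.
Each further stage multiplies by cos²(35°) = 0.671.
After N polarizers: T = 0.5·0.671^(N−1). Require T < 0.060 ⇒ N−1 > ln(0.060/0.5)/ln(0.671) = 5.31, so N−1 ≥ 6 and N = 7.
Check: N=7 gives T = 0.04564 < 0.060; N=6 gives T = 0.06802.

N = 7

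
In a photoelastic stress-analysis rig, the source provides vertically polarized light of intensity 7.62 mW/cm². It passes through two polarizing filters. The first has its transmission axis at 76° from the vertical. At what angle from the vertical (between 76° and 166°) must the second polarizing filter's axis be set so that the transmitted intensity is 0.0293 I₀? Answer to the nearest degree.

θ ≈ 121°

By Malus's law, I₁ = I₀ cos²(76° − 0°) = I₀ cos²(76°) = 0.05853 I₀.
Need I₂/I₀ = 0.0293, so cos²(θ − 76°) = 0.0293 / 0.05853 = 0.5006.
θ − 76° = arccos(√0.5006) = 45.0°, giving θ ≈ 76 + 45.0 = 121.0°.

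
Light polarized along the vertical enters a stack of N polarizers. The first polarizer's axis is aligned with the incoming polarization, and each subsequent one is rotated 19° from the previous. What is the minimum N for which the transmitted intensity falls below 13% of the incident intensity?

First polarizer is aligned with the polarization: full transmission.
Each further stage multiplies by cos²(19°) = 0.894.
After N polarizers: T = 0.894^(N−1). Require T < 0.13 ⇒ N−1 > ln(0.13)/ln(0.894) = 18.21, so N−1 ≥ 19 and N = 20.
Check: N=20 gives T = 0.119 < 0.13; N=19 gives T = 0.1331.

N = 20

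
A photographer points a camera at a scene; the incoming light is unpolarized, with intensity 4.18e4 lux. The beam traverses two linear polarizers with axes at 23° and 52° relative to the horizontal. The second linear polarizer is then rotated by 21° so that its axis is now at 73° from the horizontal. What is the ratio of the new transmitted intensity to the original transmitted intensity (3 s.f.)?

I_new/I_old ≈ 0.540

Before rotation:
Unpolarized light through the first polarizer → I₁ = ½ I₀, now polarized at 23°.
I₂ = I₁ cos²(52° − 23°) = 0.5 I₀ · cos²(29°) = 0.3825 I₀.
After rotation:
Unpolarized light through the first polarizer → I₁ = ½ I₀, now polarized at 23°.
I₂ = I₁ cos²(73° − 23°) = 0.5 I₀ · cos²(50°) = 0.2066 I₀.
Ratio = 0.2066 / 0.3825 = 0.5401.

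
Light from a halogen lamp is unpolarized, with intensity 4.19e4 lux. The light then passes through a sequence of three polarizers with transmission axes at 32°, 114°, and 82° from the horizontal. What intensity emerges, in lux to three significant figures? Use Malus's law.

I ≈ 292 lux

Unpolarized light through the first polarizer → I₁ = 4.19e4 lux/2 = 2.095e+04 lux, polarized at 32°.
I₂ = I₁ · cos²(82°) = 2.095e+04 · 0.01937 = 405.8 lux.
I₃ = I₂ · cos²(32°) = 405.8 · 0.7192 = 291.8 lux.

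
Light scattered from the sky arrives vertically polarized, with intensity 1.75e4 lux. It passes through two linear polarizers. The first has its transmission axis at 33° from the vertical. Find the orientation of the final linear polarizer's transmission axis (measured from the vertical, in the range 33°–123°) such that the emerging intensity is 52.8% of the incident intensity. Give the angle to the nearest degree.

By Malus's law, I₁ = I₀ cos²(33° − 0°) = I₀ cos²(33°) = 0.7034 I₀.
Need I₂/I₀ = 0.528, so cos²(θ − 33°) = 0.528 / 0.7034 = 0.7507.
θ − 33° = arccos(√0.7507) = 30.0°, giving θ ≈ 33 + 30.0 = 63.0°.

θ ≈ 63°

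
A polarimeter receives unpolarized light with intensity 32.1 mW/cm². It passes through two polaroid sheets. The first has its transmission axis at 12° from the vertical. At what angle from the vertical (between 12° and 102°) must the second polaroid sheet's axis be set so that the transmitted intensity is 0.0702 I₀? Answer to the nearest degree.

θ ≈ 80°

Unpolarized light through the first polarizer → I₁ = ½ I₀, now polarized at 12°.
Need I₂/I₀ = 0.0702, so cos²(θ − 12°) = 0.0702 / 0.5 = 0.1404.
θ − 12° = arccos(√0.1404) = 68.0°, giving θ ≈ 12 + 68.0 = 80.0°.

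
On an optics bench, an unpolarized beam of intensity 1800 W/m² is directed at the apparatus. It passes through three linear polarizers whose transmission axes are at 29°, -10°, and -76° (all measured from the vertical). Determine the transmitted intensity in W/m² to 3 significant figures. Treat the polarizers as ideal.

Unpolarized light through the first polarizer → I₁ = 1800 W/m²/2 = 900 W/m², polarized at 29°.
I₂ = I₁ · cos²(39°) = 900 · 0.604 = 543.6 W/m².
I₃ = I₂ · cos²(66°) = 543.6 · 0.1654 = 89.92 W/m².

I ≈ 89.9 W/m²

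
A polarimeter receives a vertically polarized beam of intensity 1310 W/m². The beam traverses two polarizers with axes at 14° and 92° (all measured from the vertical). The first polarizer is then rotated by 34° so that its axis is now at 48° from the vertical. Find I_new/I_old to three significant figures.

I_new/I_old ≈ 5.69

Before rotation:
I₁ = I₀ cos²(14° − 0°) = I₀ cos²(14°) = 0.9415 I₀.
I₂ = I₁ cos²(92° − 14°) = 0.9415 I₀ · cos²(78°) = 0.0407 I₀.
After rotation:
I₁ = I₀ cos²(48° − 0°) = I₀ cos²(48°) = 0.4477 I₀.
I₂ = I₁ cos²(92° − 48°) = 0.4477 I₀ · cos²(44°) = 0.2317 I₀.
Ratio = 0.2317 / 0.0407 = 5.693.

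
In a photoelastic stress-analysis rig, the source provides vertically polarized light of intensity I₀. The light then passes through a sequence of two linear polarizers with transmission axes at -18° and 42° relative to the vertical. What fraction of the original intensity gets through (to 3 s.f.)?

≈ 0.226 I₀

I₁ = I₀ cos²(-18° − 0°) = I₀ cos²(18°) = 0.9045 I₀.
I₂ = I₁ cos²(42° + 18°) = 0.9045 I₀ · cos²(60°) = 0.2261 I₀.
Transmitted fraction = 0.2261.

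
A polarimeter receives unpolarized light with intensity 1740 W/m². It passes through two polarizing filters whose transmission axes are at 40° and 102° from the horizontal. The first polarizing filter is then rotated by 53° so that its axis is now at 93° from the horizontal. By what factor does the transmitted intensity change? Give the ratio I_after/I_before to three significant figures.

I_new/I_old ≈ 4.43

Before rotation:
Unpolarized light through the first polarizer → I₁ = ½ I₀, now polarized at 40°.
I₂ = I₁ cos²(102° − 40°) = 0.5 I₀ · cos²(62°) = 0.1102 I₀.
After rotation:
Unpolarized light through the first polarizer → I₁ = ½ I₀, now polarized at 93°.
I₂ = I₁ cos²(102° − 93°) = 0.5 I₀ · cos²(9°) = 0.4878 I₀.
Ratio = 0.4878 / 0.1102 = 4.426.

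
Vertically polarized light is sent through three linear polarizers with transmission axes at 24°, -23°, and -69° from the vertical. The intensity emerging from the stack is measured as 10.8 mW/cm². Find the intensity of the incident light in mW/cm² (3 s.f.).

By Malus's law, I₁ = I₀ cos²(24° − 0°) = I₀ cos²(24°) = 0.8346 I₀.
I₂ = I₁ cos²(-23° − 24°) = 0.8346 I₀ · cos²(47°) = 0.3882 I₀.
I₃ = I₂ cos²(-69° + 23°) = 0.3882 I₀ · cos²(46°) = 0.1873 I₀.
So 10.8 mW/cm² = 0.1873 I₀, giving I₀ = 10.8/0.1873 = 57.66 mW/cm².

I₀ ≈ 57.7 mW/cm²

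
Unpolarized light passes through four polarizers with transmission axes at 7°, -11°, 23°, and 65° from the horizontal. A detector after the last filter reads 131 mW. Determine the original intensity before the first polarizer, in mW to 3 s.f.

Unpolarized light through the first polarizer → I₁ = ½ I₀, now polarized at 7°.
I₂ = I₁ cos²(-11° − 7°) = 0.5 I₀ · cos²(18°) = 0.4523 I₀.
I₃ = I₂ cos²(23° + 11°) = 0.4523 I₀ · cos²(34°) = 0.3108 I₀.
I₄ = I₃ cos²(65° − 23°) = 0.3108 I₀ · cos²(42°) = 0.1717 I₀.
So 131 mW = 0.1717 I₀, giving I₀ = 131/0.1717 = 763.1 mW.

I₀ ≈ 763 mW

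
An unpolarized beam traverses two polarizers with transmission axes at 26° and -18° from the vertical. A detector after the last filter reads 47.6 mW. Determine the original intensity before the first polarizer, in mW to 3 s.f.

Unpolarized light through the first polarizer → I₁ = ½ I₀, now polarized at 26°.
I₂ = I₁ cos²(-18° − 26°) = 0.5 I₀ · cos²(44°) = 0.2587 I₀.
So 47.6 mW = 0.2587 I₀, giving I₀ = 47.6/0.2587 = 184 mW.

I₀ ≈ 184 mW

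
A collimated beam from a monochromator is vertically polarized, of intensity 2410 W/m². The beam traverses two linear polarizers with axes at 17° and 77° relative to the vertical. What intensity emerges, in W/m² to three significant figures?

I ≈ 551 W/m²

By Malus's law, I₁ = 2410 W/m² · cos²(17°) = 2204 W/m².
I₂ = I₁ · cos²(60°) = 2204 · 0.25 = 551 W/m².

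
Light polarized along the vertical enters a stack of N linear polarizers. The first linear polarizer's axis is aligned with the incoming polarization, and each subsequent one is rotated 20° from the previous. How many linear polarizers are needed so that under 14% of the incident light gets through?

First polarizer is aligned with the polarization: full transmission.
Each further stage multiplies by cos²(20°) = 0.883.
After N polarizers: T = 0.883^(N−1). Require T < 0.14 ⇒ N−1 > ln(0.14)/ln(0.883) = 15.80, so N−1 ≥ 16 and N = 17.
Check: N=17 gives T = 0.1366 < 0.14; N=16 gives T = 0.1547.

N = 17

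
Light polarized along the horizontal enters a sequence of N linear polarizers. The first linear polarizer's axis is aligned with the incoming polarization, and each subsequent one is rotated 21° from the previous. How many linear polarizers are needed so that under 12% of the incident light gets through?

N = 17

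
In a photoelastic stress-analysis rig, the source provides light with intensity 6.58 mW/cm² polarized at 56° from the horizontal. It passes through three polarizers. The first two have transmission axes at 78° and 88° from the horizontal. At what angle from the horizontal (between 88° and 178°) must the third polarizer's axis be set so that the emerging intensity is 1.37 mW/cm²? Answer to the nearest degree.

θ ≈ 148°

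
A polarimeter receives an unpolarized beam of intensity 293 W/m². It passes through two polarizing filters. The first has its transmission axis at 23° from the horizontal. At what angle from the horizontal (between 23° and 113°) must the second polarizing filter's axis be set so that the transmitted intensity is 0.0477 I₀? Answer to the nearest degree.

θ ≈ 95°

Unpolarized light through the first polarizer → I₁ = ½ I₀, now polarized at 23°.
Need I₂/I₀ = 0.0477, so cos²(θ − 23°) = 0.0477 / 0.5 = 0.0954.
θ − 23° = arccos(√0.0954) = 72.0°, giving θ ≈ 23 + 72.0 = 95.0°.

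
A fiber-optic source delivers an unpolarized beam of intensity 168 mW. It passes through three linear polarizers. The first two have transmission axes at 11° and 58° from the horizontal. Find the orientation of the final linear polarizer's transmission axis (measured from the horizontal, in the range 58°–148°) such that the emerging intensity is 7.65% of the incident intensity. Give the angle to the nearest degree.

θ ≈ 113°

Unpolarized light through the first polarizer → I₁ = ½ I₀, now polarized at 11°.
I₂ = I₁ cos²(58° − 11°) = 0.5 I₀ · cos²(47°) = 0.2326 I₀.
Need I₃/I₀ = 0.0765, so cos²(θ − 58°) = 0.0765 / 0.2326 = 0.3289.
θ − 58° = arccos(√0.3289) = 55.0°, giving θ ≈ 58 + 55.0 = 113.0°.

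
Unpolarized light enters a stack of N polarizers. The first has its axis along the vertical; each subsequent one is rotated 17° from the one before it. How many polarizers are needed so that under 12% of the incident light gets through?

First polarizer halves the unpolarized light: factor 1/2.
Each further stage multiplies by cos²(17°) = 0.9145.
After N polarizers: T = 0.5·0.9145^(N−1). Require T < 0.12 ⇒ N−1 > ln(0.12/0.5)/ln(0.9145) = 15.97, so N−1 ≥ 16 and N = 17.
Check: N=17 gives T = 0.1197 < 0.12; N=16 gives T = 0.1309.

N = 17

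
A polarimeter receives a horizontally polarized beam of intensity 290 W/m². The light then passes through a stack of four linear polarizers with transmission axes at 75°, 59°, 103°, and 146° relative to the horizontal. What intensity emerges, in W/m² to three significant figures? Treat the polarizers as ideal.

I₁ = 290 W/m² · cos²(75°) = 19.43 W/m².
I₂ = I₁ · cos²(16°) = 19.43 · 0.924 = 17.95 W/m².
I₃ = I₂ · cos²(44°) = 17.95 · 0.5174 = 9.288 W/m².
I₄ = I₃ · cos²(43°) = 9.288 · 0.5349 = 4.968 W/m².

I ≈ 4.97 W/m²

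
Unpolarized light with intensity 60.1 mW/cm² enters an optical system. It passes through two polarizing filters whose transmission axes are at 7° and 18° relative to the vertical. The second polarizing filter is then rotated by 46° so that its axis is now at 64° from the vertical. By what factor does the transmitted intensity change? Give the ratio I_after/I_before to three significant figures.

Before rotation:
Unpolarized light through the first polarizer → I₁ = ½ I₀, now polarized at 7°.
I₂ = I₁ cos²(18° − 7°) = 0.5 I₀ · cos²(11°) = 0.4818 I₀.
After rotation:
Unpolarized light through the first polarizer → I₁ = ½ I₀, now polarized at 7°.
I₂ = I₁ cos²(64° − 7°) = 0.5 I₀ · cos²(57°) = 0.1483 I₀.
Ratio = 0.1483 / 0.4818 = 0.3078.

I_new/I_old ≈ 0.308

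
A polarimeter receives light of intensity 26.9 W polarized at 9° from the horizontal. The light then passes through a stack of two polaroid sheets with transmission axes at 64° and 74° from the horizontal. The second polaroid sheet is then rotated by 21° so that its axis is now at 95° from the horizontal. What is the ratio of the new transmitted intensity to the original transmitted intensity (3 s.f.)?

I_new/I_old ≈ 0.758

Before rotation:
I₁ = I₀ cos²(64° − 9°) = I₀ cos²(55°) = 0.329 I₀.
I₂ = I₁ cos²(74° − 64°) = 0.329 I₀ · cos²(10°) = 0.3191 I₀.
After rotation:
I₁ = I₀ cos²(64° − 9°) = I₀ cos²(55°) = 0.329 I₀.
I₂ = I₁ cos²(95° − 64°) = 0.329 I₀ · cos²(31°) = 0.2417 I₀.
Ratio = 0.2417 / 0.3191 = 0.7576.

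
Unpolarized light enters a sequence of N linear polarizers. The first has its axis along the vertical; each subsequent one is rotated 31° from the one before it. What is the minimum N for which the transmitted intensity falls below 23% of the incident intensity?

N = 4

First polarizer halves the unpolarized light: factor 1/2.
Each further stage multiplies by cos²(31°) = 0.7347.
After N polarizers: T = 0.5·0.7347^(N−1). Require T < 0.23 ⇒ N−1 > ln(0.23/0.5)/ln(0.7347) = 2.52, so N−1 ≥ 3 and N = 4.
Check: N=4 gives T = 0.1983 < 0.23; N=3 gives T = 0.2699.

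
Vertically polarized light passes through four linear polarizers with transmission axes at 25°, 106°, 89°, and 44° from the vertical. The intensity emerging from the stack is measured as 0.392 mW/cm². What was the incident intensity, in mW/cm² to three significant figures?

I₀ ≈ 42.6 mW/cm²

By Malus's law, I₁ = I₀ cos²(25° − 0°) = I₀ cos²(25°) = 0.8214 I₀.
I₂ = I₁ cos²(106° − 25°) = 0.8214 I₀ · cos²(81°) = 0.0201 I₀.
I₃ = I₂ cos²(89° − 106°) = 0.0201 I₀ · cos²(17°) = 0.01838 I₀.
I₄ = I₃ cos²(44° − 89°) = 0.01838 I₀ · cos²(45°) = 0.009191 I₀.
So 0.392 mW/cm² = 0.009191 I₀, giving I₀ = 0.392/0.009191 = 42.65 mW/cm².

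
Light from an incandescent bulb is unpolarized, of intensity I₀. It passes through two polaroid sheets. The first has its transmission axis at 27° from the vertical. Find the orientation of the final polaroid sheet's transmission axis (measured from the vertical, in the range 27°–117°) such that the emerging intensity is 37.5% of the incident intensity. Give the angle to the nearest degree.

θ ≈ 57°

Unpolarized light through the first polarizer → I₁ = ½ I₀, now polarized at 27°.
Need I₂/I₀ = 0.375, so cos²(θ − 27°) = 0.375 / 0.5 = 0.75.
θ − 27° = arccos(√0.75) = 30.0°, giving θ ≈ 27 + 30.0 = 57.0°.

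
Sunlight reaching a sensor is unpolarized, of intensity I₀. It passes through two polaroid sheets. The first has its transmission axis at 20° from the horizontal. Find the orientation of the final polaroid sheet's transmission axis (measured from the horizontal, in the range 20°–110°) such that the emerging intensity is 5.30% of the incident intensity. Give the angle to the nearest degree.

Unpolarized light through the first polarizer → I₁ = ½ I₀, now polarized at 20°.
Need I₂/I₀ = 0.053, so cos²(θ − 20°) = 0.053 / 0.5 = 0.106.
θ − 20° = arccos(√0.106) = 71.0°, giving θ ≈ 20 + 71.0 = 91.0°.

θ ≈ 91°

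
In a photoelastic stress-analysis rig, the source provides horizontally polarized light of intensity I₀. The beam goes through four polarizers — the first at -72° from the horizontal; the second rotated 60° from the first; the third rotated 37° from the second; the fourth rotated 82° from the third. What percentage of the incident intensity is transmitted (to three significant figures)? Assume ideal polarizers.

I₁ = I₀ cos²(-72° − 0°) = I₀ cos²(72°) = 0.09549 I₀.
I₂ = I₁ cos²(60°) = 0.09549 · 0.25 I₀ = 0.02387 I₀.
I₃ = I₂ cos²(37°) = 0.02387 · 0.6378 I₀ = 0.01523 I₀.
I₄ = I₃ cos²(82°) = 0.01523 · 0.01937 I₀ = 0.0002949 I₀.
That is 0.02949% of the incident intensity.

≈ 0.0295%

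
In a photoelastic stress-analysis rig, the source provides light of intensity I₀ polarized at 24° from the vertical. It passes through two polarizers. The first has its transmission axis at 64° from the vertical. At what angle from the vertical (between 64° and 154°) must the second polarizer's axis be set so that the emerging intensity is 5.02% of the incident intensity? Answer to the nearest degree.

I₁ = I₀ cos²(64° − 24°) = I₀ cos²(40°) = 0.5868 I₀.
Need I₂/I₀ = 0.0502, so cos²(θ − 64°) = 0.0502 / 0.5868 = 0.08555.
θ − 64° = arccos(√0.08555) = 73.0°, giving θ ≈ 64 + 73.0 = 137.0°.

θ ≈ 137°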